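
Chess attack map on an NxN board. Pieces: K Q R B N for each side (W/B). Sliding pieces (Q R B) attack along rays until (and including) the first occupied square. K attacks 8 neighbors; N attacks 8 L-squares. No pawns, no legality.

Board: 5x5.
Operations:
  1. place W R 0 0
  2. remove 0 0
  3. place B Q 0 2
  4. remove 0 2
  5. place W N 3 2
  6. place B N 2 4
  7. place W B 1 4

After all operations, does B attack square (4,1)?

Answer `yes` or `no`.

Op 1: place WR@(0,0)
Op 2: remove (0,0)
Op 3: place BQ@(0,2)
Op 4: remove (0,2)
Op 5: place WN@(3,2)
Op 6: place BN@(2,4)
Op 7: place WB@(1,4)
Per-piece attacks for B:
  BN@(2,4): attacks (3,2) (4,3) (1,2) (0,3)
B attacks (4,1): no

Answer: no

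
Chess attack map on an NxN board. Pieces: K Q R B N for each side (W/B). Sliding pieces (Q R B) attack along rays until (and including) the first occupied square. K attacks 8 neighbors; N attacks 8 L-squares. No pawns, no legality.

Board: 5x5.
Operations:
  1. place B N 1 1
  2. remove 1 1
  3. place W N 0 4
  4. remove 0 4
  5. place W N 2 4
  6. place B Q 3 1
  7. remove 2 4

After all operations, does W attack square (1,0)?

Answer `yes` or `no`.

Answer: no

Derivation:
Op 1: place BN@(1,1)
Op 2: remove (1,1)
Op 3: place WN@(0,4)
Op 4: remove (0,4)
Op 5: place WN@(2,4)
Op 6: place BQ@(3,1)
Op 7: remove (2,4)
Per-piece attacks for W:
W attacks (1,0): no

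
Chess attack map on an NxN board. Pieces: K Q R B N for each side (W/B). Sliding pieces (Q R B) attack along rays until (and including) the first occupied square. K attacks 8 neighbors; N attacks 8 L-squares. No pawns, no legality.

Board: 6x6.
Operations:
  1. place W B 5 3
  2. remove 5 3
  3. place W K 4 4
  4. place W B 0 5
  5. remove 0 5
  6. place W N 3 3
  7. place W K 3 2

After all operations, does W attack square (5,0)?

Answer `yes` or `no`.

Answer: no

Derivation:
Op 1: place WB@(5,3)
Op 2: remove (5,3)
Op 3: place WK@(4,4)
Op 4: place WB@(0,5)
Op 5: remove (0,5)
Op 6: place WN@(3,3)
Op 7: place WK@(3,2)
Per-piece attacks for W:
  WK@(3,2): attacks (3,3) (3,1) (4,2) (2,2) (4,3) (4,1) (2,3) (2,1)
  WN@(3,3): attacks (4,5) (5,4) (2,5) (1,4) (4,1) (5,2) (2,1) (1,2)
  WK@(4,4): attacks (4,5) (4,3) (5,4) (3,4) (5,5) (5,3) (3,5) (3,3)
W attacks (5,0): no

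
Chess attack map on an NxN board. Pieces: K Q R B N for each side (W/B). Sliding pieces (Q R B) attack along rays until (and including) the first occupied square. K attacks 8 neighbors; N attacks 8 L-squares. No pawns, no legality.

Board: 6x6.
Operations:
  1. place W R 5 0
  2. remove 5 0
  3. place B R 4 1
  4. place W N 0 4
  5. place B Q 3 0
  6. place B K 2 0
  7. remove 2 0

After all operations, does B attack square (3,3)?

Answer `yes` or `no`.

Op 1: place WR@(5,0)
Op 2: remove (5,0)
Op 3: place BR@(4,1)
Op 4: place WN@(0,4)
Op 5: place BQ@(3,0)
Op 6: place BK@(2,0)
Op 7: remove (2,0)
Per-piece attacks for B:
  BQ@(3,0): attacks (3,1) (3,2) (3,3) (3,4) (3,5) (4,0) (5,0) (2,0) (1,0) (0,0) (4,1) (2,1) (1,2) (0,3) [ray(1,1) blocked at (4,1)]
  BR@(4,1): attacks (4,2) (4,3) (4,4) (4,5) (4,0) (5,1) (3,1) (2,1) (1,1) (0,1)
B attacks (3,3): yes

Answer: yes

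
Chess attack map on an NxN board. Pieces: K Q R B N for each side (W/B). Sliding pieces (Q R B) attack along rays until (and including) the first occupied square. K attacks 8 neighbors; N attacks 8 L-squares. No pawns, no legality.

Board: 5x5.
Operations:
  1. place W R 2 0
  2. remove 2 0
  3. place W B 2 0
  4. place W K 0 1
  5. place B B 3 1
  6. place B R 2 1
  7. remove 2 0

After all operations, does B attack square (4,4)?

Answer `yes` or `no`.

Answer: no

Derivation:
Op 1: place WR@(2,0)
Op 2: remove (2,0)
Op 3: place WB@(2,0)
Op 4: place WK@(0,1)
Op 5: place BB@(3,1)
Op 6: place BR@(2,1)
Op 7: remove (2,0)
Per-piece attacks for B:
  BR@(2,1): attacks (2,2) (2,3) (2,4) (2,0) (3,1) (1,1) (0,1) [ray(1,0) blocked at (3,1); ray(-1,0) blocked at (0,1)]
  BB@(3,1): attacks (4,2) (4,0) (2,2) (1,3) (0,4) (2,0)
B attacks (4,4): no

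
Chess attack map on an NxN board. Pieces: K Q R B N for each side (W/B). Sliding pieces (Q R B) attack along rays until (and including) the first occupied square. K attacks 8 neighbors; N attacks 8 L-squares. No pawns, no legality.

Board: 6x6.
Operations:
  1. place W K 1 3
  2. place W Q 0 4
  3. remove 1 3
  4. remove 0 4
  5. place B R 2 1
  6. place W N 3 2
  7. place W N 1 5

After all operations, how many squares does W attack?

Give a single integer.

Answer: 11

Derivation:
Op 1: place WK@(1,3)
Op 2: place WQ@(0,4)
Op 3: remove (1,3)
Op 4: remove (0,4)
Op 5: place BR@(2,1)
Op 6: place WN@(3,2)
Op 7: place WN@(1,5)
Per-piece attacks for W:
  WN@(1,5): attacks (2,3) (3,4) (0,3)
  WN@(3,2): attacks (4,4) (5,3) (2,4) (1,3) (4,0) (5,1) (2,0) (1,1)
Union (11 distinct): (0,3) (1,1) (1,3) (2,0) (2,3) (2,4) (3,4) (4,0) (4,4) (5,1) (5,3)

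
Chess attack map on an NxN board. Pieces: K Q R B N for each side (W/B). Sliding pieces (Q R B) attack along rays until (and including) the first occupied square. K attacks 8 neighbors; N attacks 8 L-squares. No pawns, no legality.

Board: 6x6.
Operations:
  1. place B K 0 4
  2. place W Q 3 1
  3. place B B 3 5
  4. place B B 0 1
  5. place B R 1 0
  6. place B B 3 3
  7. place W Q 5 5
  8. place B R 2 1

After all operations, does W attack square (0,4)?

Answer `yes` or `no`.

Op 1: place BK@(0,4)
Op 2: place WQ@(3,1)
Op 3: place BB@(3,5)
Op 4: place BB@(0,1)
Op 5: place BR@(1,0)
Op 6: place BB@(3,3)
Op 7: place WQ@(5,5)
Op 8: place BR@(2,1)
Per-piece attacks for W:
  WQ@(3,1): attacks (3,2) (3,3) (3,0) (4,1) (5,1) (2,1) (4,2) (5,3) (4,0) (2,2) (1,3) (0,4) (2,0) [ray(0,1) blocked at (3,3); ray(-1,0) blocked at (2,1); ray(-1,1) blocked at (0,4)]
  WQ@(5,5): attacks (5,4) (5,3) (5,2) (5,1) (5,0) (4,5) (3,5) (4,4) (3,3) [ray(-1,0) blocked at (3,5); ray(-1,-1) blocked at (3,3)]
W attacks (0,4): yes

Answer: yes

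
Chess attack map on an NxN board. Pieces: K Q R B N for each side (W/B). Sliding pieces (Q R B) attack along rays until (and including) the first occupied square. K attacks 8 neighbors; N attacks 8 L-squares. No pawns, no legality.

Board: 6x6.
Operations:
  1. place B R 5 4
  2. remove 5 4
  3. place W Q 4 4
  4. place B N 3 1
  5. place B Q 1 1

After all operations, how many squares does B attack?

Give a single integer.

Op 1: place BR@(5,4)
Op 2: remove (5,4)
Op 3: place WQ@(4,4)
Op 4: place BN@(3,1)
Op 5: place BQ@(1,1)
Per-piece attacks for B:
  BQ@(1,1): attacks (1,2) (1,3) (1,4) (1,5) (1,0) (2,1) (3,1) (0,1) (2,2) (3,3) (4,4) (2,0) (0,2) (0,0) [ray(1,0) blocked at (3,1); ray(1,1) blocked at (4,4)]
  BN@(3,1): attacks (4,3) (5,2) (2,3) (1,2) (5,0) (1,0)
Union (18 distinct): (0,0) (0,1) (0,2) (1,0) (1,2) (1,3) (1,4) (1,5) (2,0) (2,1) (2,2) (2,3) (3,1) (3,3) (4,3) (4,4) (5,0) (5,2)

Answer: 18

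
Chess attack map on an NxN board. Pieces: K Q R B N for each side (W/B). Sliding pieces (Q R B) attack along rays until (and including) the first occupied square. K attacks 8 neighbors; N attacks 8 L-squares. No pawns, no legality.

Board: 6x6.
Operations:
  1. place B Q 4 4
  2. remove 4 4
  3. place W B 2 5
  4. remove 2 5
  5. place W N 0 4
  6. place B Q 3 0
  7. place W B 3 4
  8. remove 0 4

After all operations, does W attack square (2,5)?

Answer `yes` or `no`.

Op 1: place BQ@(4,4)
Op 2: remove (4,4)
Op 3: place WB@(2,5)
Op 4: remove (2,5)
Op 5: place WN@(0,4)
Op 6: place BQ@(3,0)
Op 7: place WB@(3,4)
Op 8: remove (0,4)
Per-piece attacks for W:
  WB@(3,4): attacks (4,5) (4,3) (5,2) (2,5) (2,3) (1,2) (0,1)
W attacks (2,5): yes

Answer: yes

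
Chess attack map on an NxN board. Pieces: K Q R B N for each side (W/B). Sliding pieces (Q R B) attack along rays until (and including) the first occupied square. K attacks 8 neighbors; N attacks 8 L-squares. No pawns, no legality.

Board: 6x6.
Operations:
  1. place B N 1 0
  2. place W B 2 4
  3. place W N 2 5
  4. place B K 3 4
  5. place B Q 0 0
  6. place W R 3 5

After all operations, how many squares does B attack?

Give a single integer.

Op 1: place BN@(1,0)
Op 2: place WB@(2,4)
Op 3: place WN@(2,5)
Op 4: place BK@(3,4)
Op 5: place BQ@(0,0)
Op 6: place WR@(3,5)
Per-piece attacks for B:
  BQ@(0,0): attacks (0,1) (0,2) (0,3) (0,4) (0,5) (1,0) (1,1) (2,2) (3,3) (4,4) (5,5) [ray(1,0) blocked at (1,0)]
  BN@(1,0): attacks (2,2) (3,1) (0,2)
  BK@(3,4): attacks (3,5) (3,3) (4,4) (2,4) (4,5) (4,3) (2,5) (2,3)
Union (18 distinct): (0,1) (0,2) (0,3) (0,4) (0,5) (1,0) (1,1) (2,2) (2,3) (2,4) (2,5) (3,1) (3,3) (3,5) (4,3) (4,4) (4,5) (5,5)

Answer: 18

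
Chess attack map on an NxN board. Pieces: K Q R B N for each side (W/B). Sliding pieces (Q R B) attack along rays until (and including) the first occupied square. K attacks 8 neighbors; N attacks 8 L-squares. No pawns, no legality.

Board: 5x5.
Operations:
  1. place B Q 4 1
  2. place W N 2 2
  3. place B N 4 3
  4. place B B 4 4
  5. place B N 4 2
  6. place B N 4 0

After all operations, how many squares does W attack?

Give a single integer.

Answer: 8

Derivation:
Op 1: place BQ@(4,1)
Op 2: place WN@(2,2)
Op 3: place BN@(4,3)
Op 4: place BB@(4,4)
Op 5: place BN@(4,2)
Op 6: place BN@(4,0)
Per-piece attacks for W:
  WN@(2,2): attacks (3,4) (4,3) (1,4) (0,3) (3,0) (4,1) (1,0) (0,1)
Union (8 distinct): (0,1) (0,3) (1,0) (1,4) (3,0) (3,4) (4,1) (4,3)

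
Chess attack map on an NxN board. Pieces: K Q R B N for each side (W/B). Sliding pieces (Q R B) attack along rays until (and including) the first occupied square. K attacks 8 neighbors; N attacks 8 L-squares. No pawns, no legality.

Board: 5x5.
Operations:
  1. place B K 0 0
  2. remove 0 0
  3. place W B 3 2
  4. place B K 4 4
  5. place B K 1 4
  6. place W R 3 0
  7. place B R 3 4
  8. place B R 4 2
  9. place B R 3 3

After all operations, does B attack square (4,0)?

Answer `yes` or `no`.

Answer: yes

Derivation:
Op 1: place BK@(0,0)
Op 2: remove (0,0)
Op 3: place WB@(3,2)
Op 4: place BK@(4,4)
Op 5: place BK@(1,4)
Op 6: place WR@(3,0)
Op 7: place BR@(3,4)
Op 8: place BR@(4,2)
Op 9: place BR@(3,3)
Per-piece attacks for B:
  BK@(1,4): attacks (1,3) (2,4) (0,4) (2,3) (0,3)
  BR@(3,3): attacks (3,4) (3,2) (4,3) (2,3) (1,3) (0,3) [ray(0,1) blocked at (3,4); ray(0,-1) blocked at (3,2)]
  BR@(3,4): attacks (3,3) (4,4) (2,4) (1,4) [ray(0,-1) blocked at (3,3); ray(1,0) blocked at (4,4); ray(-1,0) blocked at (1,4)]
  BR@(4,2): attacks (4,3) (4,4) (4,1) (4,0) (3,2) [ray(0,1) blocked at (4,4); ray(-1,0) blocked at (3,2)]
  BK@(4,4): attacks (4,3) (3,4) (3,3)
B attacks (4,0): yes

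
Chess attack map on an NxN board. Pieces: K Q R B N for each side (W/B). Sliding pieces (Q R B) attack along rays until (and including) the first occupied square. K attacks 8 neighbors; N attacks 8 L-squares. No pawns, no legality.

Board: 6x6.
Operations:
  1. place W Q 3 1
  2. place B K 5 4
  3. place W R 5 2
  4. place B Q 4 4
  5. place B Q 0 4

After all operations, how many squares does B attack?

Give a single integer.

Op 1: place WQ@(3,1)
Op 2: place BK@(5,4)
Op 3: place WR@(5,2)
Op 4: place BQ@(4,4)
Op 5: place BQ@(0,4)
Per-piece attacks for B:
  BQ@(0,4): attacks (0,5) (0,3) (0,2) (0,1) (0,0) (1,4) (2,4) (3,4) (4,4) (1,5) (1,3) (2,2) (3,1) [ray(1,0) blocked at (4,4); ray(1,-1) blocked at (3,1)]
  BQ@(4,4): attacks (4,5) (4,3) (4,2) (4,1) (4,0) (5,4) (3,4) (2,4) (1,4) (0,4) (5,5) (5,3) (3,5) (3,3) (2,2) (1,1) (0,0) [ray(1,0) blocked at (5,4); ray(-1,0) blocked at (0,4)]
  BK@(5,4): attacks (5,5) (5,3) (4,4) (4,5) (4,3)
Union (25 distinct): (0,0) (0,1) (0,2) (0,3) (0,4) (0,5) (1,1) (1,3) (1,4) (1,5) (2,2) (2,4) (3,1) (3,3) (3,4) (3,5) (4,0) (4,1) (4,2) (4,3) (4,4) (4,5) (5,3) (5,4) (5,5)

Answer: 25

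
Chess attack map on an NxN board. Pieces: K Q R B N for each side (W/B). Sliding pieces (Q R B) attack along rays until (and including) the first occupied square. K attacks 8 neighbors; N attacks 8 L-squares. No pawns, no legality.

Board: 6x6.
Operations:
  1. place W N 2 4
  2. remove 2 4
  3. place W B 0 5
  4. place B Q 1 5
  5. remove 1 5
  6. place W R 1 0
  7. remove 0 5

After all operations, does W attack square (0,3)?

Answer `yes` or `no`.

Op 1: place WN@(2,4)
Op 2: remove (2,4)
Op 3: place WB@(0,5)
Op 4: place BQ@(1,5)
Op 5: remove (1,5)
Op 6: place WR@(1,0)
Op 7: remove (0,5)
Per-piece attacks for W:
  WR@(1,0): attacks (1,1) (1,2) (1,3) (1,4) (1,5) (2,0) (3,0) (4,0) (5,0) (0,0)
W attacks (0,3): no

Answer: no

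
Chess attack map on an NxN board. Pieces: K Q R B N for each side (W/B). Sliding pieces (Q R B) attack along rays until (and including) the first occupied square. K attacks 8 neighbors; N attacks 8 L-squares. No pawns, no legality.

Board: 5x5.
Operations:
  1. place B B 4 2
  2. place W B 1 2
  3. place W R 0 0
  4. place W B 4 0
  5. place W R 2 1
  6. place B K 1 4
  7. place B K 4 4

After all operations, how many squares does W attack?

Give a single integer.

Op 1: place BB@(4,2)
Op 2: place WB@(1,2)
Op 3: place WR@(0,0)
Op 4: place WB@(4,0)
Op 5: place WR@(2,1)
Op 6: place BK@(1,4)
Op 7: place BK@(4,4)
Per-piece attacks for W:
  WR@(0,0): attacks (0,1) (0,2) (0,3) (0,4) (1,0) (2,0) (3,0) (4,0) [ray(1,0) blocked at (4,0)]
  WB@(1,2): attacks (2,3) (3,4) (2,1) (0,3) (0,1) [ray(1,-1) blocked at (2,1)]
  WR@(2,1): attacks (2,2) (2,3) (2,4) (2,0) (3,1) (4,1) (1,1) (0,1)
  WB@(4,0): attacks (3,1) (2,2) (1,3) (0,4)
Union (17 distinct): (0,1) (0,2) (0,3) (0,4) (1,0) (1,1) (1,3) (2,0) (2,1) (2,2) (2,3) (2,4) (3,0) (3,1) (3,4) (4,0) (4,1)

Answer: 17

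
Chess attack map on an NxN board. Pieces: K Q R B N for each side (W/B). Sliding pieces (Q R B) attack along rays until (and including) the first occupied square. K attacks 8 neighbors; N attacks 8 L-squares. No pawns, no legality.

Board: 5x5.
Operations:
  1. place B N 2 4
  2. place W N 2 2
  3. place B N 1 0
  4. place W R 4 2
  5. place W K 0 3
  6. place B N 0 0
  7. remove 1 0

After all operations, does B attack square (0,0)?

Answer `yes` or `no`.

Answer: no

Derivation:
Op 1: place BN@(2,4)
Op 2: place WN@(2,2)
Op 3: place BN@(1,0)
Op 4: place WR@(4,2)
Op 5: place WK@(0,3)
Op 6: place BN@(0,0)
Op 7: remove (1,0)
Per-piece attacks for B:
  BN@(0,0): attacks (1,2) (2,1)
  BN@(2,4): attacks (3,2) (4,3) (1,2) (0,3)
B attacks (0,0): no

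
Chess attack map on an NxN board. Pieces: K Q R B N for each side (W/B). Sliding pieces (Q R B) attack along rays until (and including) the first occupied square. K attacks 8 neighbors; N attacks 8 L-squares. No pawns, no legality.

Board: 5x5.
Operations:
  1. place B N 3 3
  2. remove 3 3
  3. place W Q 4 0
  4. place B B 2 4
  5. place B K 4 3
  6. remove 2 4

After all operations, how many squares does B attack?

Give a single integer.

Answer: 5

Derivation:
Op 1: place BN@(3,3)
Op 2: remove (3,3)
Op 3: place WQ@(4,0)
Op 4: place BB@(2,4)
Op 5: place BK@(4,3)
Op 6: remove (2,4)
Per-piece attacks for B:
  BK@(4,3): attacks (4,4) (4,2) (3,3) (3,4) (3,2)
Union (5 distinct): (3,2) (3,3) (3,4) (4,2) (4,4)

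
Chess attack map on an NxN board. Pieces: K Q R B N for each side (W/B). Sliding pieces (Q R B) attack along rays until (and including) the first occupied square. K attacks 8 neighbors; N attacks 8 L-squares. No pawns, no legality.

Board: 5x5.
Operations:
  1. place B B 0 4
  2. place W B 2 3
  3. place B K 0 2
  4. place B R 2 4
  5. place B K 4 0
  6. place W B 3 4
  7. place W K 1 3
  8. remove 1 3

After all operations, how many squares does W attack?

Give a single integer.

Op 1: place BB@(0,4)
Op 2: place WB@(2,3)
Op 3: place BK@(0,2)
Op 4: place BR@(2,4)
Op 5: place BK@(4,0)
Op 6: place WB@(3,4)
Op 7: place WK@(1,3)
Op 8: remove (1,3)
Per-piece attacks for W:
  WB@(2,3): attacks (3,4) (3,2) (4,1) (1,4) (1,2) (0,1) [ray(1,1) blocked at (3,4)]
  WB@(3,4): attacks (4,3) (2,3) [ray(-1,-1) blocked at (2,3)]
Union (8 distinct): (0,1) (1,2) (1,4) (2,3) (3,2) (3,4) (4,1) (4,3)

Answer: 8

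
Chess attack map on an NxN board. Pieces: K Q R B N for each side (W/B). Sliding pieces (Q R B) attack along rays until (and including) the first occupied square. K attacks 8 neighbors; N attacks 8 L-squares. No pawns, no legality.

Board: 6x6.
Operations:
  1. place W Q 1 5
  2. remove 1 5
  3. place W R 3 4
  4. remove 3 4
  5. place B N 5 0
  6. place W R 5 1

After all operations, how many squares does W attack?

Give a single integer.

Answer: 10

Derivation:
Op 1: place WQ@(1,5)
Op 2: remove (1,5)
Op 3: place WR@(3,4)
Op 4: remove (3,4)
Op 5: place BN@(5,0)
Op 6: place WR@(5,1)
Per-piece attacks for W:
  WR@(5,1): attacks (5,2) (5,3) (5,4) (5,5) (5,0) (4,1) (3,1) (2,1) (1,1) (0,1) [ray(0,-1) blocked at (5,0)]
Union (10 distinct): (0,1) (1,1) (2,1) (3,1) (4,1) (5,0) (5,2) (5,3) (5,4) (5,5)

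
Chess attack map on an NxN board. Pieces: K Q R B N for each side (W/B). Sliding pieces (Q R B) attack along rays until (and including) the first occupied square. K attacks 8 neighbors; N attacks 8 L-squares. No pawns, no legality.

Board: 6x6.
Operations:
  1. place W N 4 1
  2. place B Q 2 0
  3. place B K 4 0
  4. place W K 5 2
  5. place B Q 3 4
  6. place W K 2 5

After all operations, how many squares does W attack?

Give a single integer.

Answer: 13

Derivation:
Op 1: place WN@(4,1)
Op 2: place BQ@(2,0)
Op 3: place BK@(4,0)
Op 4: place WK@(5,2)
Op 5: place BQ@(3,4)
Op 6: place WK@(2,5)
Per-piece attacks for W:
  WK@(2,5): attacks (2,4) (3,5) (1,5) (3,4) (1,4)
  WN@(4,1): attacks (5,3) (3,3) (2,2) (2,0)
  WK@(5,2): attacks (5,3) (5,1) (4,2) (4,3) (4,1)
Union (13 distinct): (1,4) (1,5) (2,0) (2,2) (2,4) (3,3) (3,4) (3,5) (4,1) (4,2) (4,3) (5,1) (5,3)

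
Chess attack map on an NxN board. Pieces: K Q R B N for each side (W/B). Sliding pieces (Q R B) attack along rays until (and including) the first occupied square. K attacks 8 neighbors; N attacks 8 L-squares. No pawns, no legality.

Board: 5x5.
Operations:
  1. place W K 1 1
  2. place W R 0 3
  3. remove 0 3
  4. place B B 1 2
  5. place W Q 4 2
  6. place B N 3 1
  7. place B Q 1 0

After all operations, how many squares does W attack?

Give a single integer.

Op 1: place WK@(1,1)
Op 2: place WR@(0,3)
Op 3: remove (0,3)
Op 4: place BB@(1,2)
Op 5: place WQ@(4,2)
Op 6: place BN@(3,1)
Op 7: place BQ@(1,0)
Per-piece attacks for W:
  WK@(1,1): attacks (1,2) (1,0) (2,1) (0,1) (2,2) (2,0) (0,2) (0,0)
  WQ@(4,2): attacks (4,3) (4,4) (4,1) (4,0) (3,2) (2,2) (1,2) (3,3) (2,4) (3,1) [ray(-1,0) blocked at (1,2); ray(-1,-1) blocked at (3,1)]
Union (16 distinct): (0,0) (0,1) (0,2) (1,0) (1,2) (2,0) (2,1) (2,2) (2,4) (3,1) (3,2) (3,3) (4,0) (4,1) (4,3) (4,4)

Answer: 16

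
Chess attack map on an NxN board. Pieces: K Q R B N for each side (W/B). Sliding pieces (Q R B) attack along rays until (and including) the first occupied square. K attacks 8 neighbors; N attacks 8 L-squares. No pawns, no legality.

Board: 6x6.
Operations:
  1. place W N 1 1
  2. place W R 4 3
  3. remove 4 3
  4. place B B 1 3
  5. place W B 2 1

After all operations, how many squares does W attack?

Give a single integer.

Answer: 8

Derivation:
Op 1: place WN@(1,1)
Op 2: place WR@(4,3)
Op 3: remove (4,3)
Op 4: place BB@(1,3)
Op 5: place WB@(2,1)
Per-piece attacks for W:
  WN@(1,1): attacks (2,3) (3,2) (0,3) (3,0)
  WB@(2,1): attacks (3,2) (4,3) (5,4) (3,0) (1,2) (0,3) (1,0)
Union (8 distinct): (0,3) (1,0) (1,2) (2,3) (3,0) (3,2) (4,3) (5,4)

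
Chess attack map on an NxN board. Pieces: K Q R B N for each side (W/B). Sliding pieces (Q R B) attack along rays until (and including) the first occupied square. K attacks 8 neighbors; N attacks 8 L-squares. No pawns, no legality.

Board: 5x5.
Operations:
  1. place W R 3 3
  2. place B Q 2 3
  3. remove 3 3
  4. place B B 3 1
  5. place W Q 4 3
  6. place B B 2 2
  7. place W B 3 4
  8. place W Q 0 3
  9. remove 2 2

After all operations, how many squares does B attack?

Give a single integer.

Answer: 17

Derivation:
Op 1: place WR@(3,3)
Op 2: place BQ@(2,3)
Op 3: remove (3,3)
Op 4: place BB@(3,1)
Op 5: place WQ@(4,3)
Op 6: place BB@(2,2)
Op 7: place WB@(3,4)
Op 8: place WQ@(0,3)
Op 9: remove (2,2)
Per-piece attacks for B:
  BQ@(2,3): attacks (2,4) (2,2) (2,1) (2,0) (3,3) (4,3) (1,3) (0,3) (3,4) (3,2) (4,1) (1,4) (1,2) (0,1) [ray(1,0) blocked at (4,3); ray(-1,0) blocked at (0,3); ray(1,1) blocked at (3,4)]
  BB@(3,1): attacks (4,2) (4,0) (2,2) (1,3) (0,4) (2,0)
Union (17 distinct): (0,1) (0,3) (0,4) (1,2) (1,3) (1,4) (2,0) (2,1) (2,2) (2,4) (3,2) (3,3) (3,4) (4,0) (4,1) (4,2) (4,3)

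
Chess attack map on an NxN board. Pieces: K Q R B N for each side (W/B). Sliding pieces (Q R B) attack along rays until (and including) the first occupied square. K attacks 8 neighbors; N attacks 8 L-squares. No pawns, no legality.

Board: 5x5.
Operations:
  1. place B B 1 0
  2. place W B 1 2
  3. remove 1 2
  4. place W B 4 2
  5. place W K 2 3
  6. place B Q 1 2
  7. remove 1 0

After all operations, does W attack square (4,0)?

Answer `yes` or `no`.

Op 1: place BB@(1,0)
Op 2: place WB@(1,2)
Op 3: remove (1,2)
Op 4: place WB@(4,2)
Op 5: place WK@(2,3)
Op 6: place BQ@(1,2)
Op 7: remove (1,0)
Per-piece attacks for W:
  WK@(2,3): attacks (2,4) (2,2) (3,3) (1,3) (3,4) (3,2) (1,4) (1,2)
  WB@(4,2): attacks (3,3) (2,4) (3,1) (2,0)
W attacks (4,0): no

Answer: no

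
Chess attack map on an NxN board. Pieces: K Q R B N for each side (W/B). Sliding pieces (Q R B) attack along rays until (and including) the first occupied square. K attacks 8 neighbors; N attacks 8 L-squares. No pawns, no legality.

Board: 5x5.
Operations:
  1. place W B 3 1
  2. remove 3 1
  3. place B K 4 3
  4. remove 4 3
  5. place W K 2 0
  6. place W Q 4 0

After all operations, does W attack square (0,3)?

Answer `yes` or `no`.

Answer: no

Derivation:
Op 1: place WB@(3,1)
Op 2: remove (3,1)
Op 3: place BK@(4,3)
Op 4: remove (4,3)
Op 5: place WK@(2,0)
Op 6: place WQ@(4,0)
Per-piece attacks for W:
  WK@(2,0): attacks (2,1) (3,0) (1,0) (3,1) (1,1)
  WQ@(4,0): attacks (4,1) (4,2) (4,3) (4,4) (3,0) (2,0) (3,1) (2,2) (1,3) (0,4) [ray(-1,0) blocked at (2,0)]
W attacks (0,3): no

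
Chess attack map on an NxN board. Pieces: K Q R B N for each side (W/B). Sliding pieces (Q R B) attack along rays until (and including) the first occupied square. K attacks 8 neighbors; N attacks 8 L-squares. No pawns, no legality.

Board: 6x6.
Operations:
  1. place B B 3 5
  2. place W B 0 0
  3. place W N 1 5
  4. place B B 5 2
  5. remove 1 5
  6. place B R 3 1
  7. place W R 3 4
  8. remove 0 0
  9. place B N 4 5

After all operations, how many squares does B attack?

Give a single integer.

Op 1: place BB@(3,5)
Op 2: place WB@(0,0)
Op 3: place WN@(1,5)
Op 4: place BB@(5,2)
Op 5: remove (1,5)
Op 6: place BR@(3,1)
Op 7: place WR@(3,4)
Op 8: remove (0,0)
Op 9: place BN@(4,5)
Per-piece attacks for B:
  BR@(3,1): attacks (3,2) (3,3) (3,4) (3,0) (4,1) (5,1) (2,1) (1,1) (0,1) [ray(0,1) blocked at (3,4)]
  BB@(3,5): attacks (4,4) (5,3) (2,4) (1,3) (0,2)
  BN@(4,5): attacks (5,3) (3,3) (2,4)
  BB@(5,2): attacks (4,3) (3,4) (4,1) (3,0) [ray(-1,1) blocked at (3,4)]
Union (15 distinct): (0,1) (0,2) (1,1) (1,3) (2,1) (2,4) (3,0) (3,2) (3,3) (3,4) (4,1) (4,3) (4,4) (5,1) (5,3)

Answer: 15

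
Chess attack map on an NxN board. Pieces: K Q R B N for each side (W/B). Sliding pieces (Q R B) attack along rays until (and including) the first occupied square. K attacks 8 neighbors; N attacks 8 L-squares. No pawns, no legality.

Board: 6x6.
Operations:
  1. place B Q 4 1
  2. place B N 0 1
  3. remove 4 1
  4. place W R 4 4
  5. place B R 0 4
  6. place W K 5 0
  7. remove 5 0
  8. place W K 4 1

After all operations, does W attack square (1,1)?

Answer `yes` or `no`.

Answer: no

Derivation:
Op 1: place BQ@(4,1)
Op 2: place BN@(0,1)
Op 3: remove (4,1)
Op 4: place WR@(4,4)
Op 5: place BR@(0,4)
Op 6: place WK@(5,0)
Op 7: remove (5,0)
Op 8: place WK@(4,1)
Per-piece attacks for W:
  WK@(4,1): attacks (4,2) (4,0) (5,1) (3,1) (5,2) (5,0) (3,2) (3,0)
  WR@(4,4): attacks (4,5) (4,3) (4,2) (4,1) (5,4) (3,4) (2,4) (1,4) (0,4) [ray(0,-1) blocked at (4,1); ray(-1,0) blocked at (0,4)]
W attacks (1,1): no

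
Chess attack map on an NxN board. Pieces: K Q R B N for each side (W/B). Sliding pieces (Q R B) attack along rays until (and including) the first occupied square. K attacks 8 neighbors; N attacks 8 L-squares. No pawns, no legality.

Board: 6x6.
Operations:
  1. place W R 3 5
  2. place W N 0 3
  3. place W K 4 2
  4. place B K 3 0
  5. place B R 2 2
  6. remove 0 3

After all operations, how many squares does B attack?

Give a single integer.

Op 1: place WR@(3,5)
Op 2: place WN@(0,3)
Op 3: place WK@(4,2)
Op 4: place BK@(3,0)
Op 5: place BR@(2,2)
Op 6: remove (0,3)
Per-piece attacks for B:
  BR@(2,2): attacks (2,3) (2,4) (2,5) (2,1) (2,0) (3,2) (4,2) (1,2) (0,2) [ray(1,0) blocked at (4,2)]
  BK@(3,0): attacks (3,1) (4,0) (2,0) (4,1) (2,1)
Union (12 distinct): (0,2) (1,2) (2,0) (2,1) (2,3) (2,4) (2,5) (3,1) (3,2) (4,0) (4,1) (4,2)

Answer: 12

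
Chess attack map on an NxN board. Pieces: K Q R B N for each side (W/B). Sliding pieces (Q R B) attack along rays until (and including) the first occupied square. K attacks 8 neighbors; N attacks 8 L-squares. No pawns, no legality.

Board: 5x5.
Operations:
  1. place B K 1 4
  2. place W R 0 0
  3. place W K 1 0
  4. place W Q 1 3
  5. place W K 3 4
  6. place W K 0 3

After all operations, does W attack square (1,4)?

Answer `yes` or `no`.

Answer: yes

Derivation:
Op 1: place BK@(1,4)
Op 2: place WR@(0,0)
Op 3: place WK@(1,0)
Op 4: place WQ@(1,3)
Op 5: place WK@(3,4)
Op 6: place WK@(0,3)
Per-piece attacks for W:
  WR@(0,0): attacks (0,1) (0,2) (0,3) (1,0) [ray(0,1) blocked at (0,3); ray(1,0) blocked at (1,0)]
  WK@(0,3): attacks (0,4) (0,2) (1,3) (1,4) (1,2)
  WK@(1,0): attacks (1,1) (2,0) (0,0) (2,1) (0,1)
  WQ@(1,3): attacks (1,4) (1,2) (1,1) (1,0) (2,3) (3,3) (4,3) (0,3) (2,4) (2,2) (3,1) (4,0) (0,4) (0,2) [ray(0,1) blocked at (1,4); ray(0,-1) blocked at (1,0); ray(-1,0) blocked at (0,3)]
  WK@(3,4): attacks (3,3) (4,4) (2,4) (4,3) (2,3)
W attacks (1,4): yes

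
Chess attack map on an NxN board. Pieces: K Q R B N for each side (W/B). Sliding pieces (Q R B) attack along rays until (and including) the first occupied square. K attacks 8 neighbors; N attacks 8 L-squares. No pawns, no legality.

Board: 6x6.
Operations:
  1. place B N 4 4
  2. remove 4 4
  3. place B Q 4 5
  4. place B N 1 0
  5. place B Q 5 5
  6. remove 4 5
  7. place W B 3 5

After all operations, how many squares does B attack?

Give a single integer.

Op 1: place BN@(4,4)
Op 2: remove (4,4)
Op 3: place BQ@(4,5)
Op 4: place BN@(1,0)
Op 5: place BQ@(5,5)
Op 6: remove (4,5)
Op 7: place WB@(3,5)
Per-piece attacks for B:
  BN@(1,0): attacks (2,2) (3,1) (0,2)
  BQ@(5,5): attacks (5,4) (5,3) (5,2) (5,1) (5,0) (4,5) (3,5) (4,4) (3,3) (2,2) (1,1) (0,0) [ray(-1,0) blocked at (3,5)]
Union (14 distinct): (0,0) (0,2) (1,1) (2,2) (3,1) (3,3) (3,5) (4,4) (4,5) (5,0) (5,1) (5,2) (5,3) (5,4)

Answer: 14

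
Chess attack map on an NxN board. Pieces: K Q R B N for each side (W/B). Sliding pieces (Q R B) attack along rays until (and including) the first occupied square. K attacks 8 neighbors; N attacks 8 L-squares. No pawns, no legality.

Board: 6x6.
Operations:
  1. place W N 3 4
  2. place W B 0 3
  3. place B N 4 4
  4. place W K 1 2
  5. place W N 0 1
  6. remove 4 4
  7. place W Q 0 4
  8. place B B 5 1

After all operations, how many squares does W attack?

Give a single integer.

Answer: 21

Derivation:
Op 1: place WN@(3,4)
Op 2: place WB@(0,3)
Op 3: place BN@(4,4)
Op 4: place WK@(1,2)
Op 5: place WN@(0,1)
Op 6: remove (4,4)
Op 7: place WQ@(0,4)
Op 8: place BB@(5,1)
Per-piece attacks for W:
  WN@(0,1): attacks (1,3) (2,2) (2,0)
  WB@(0,3): attacks (1,4) (2,5) (1,2) [ray(1,-1) blocked at (1,2)]
  WQ@(0,4): attacks (0,5) (0,3) (1,4) (2,4) (3,4) (1,5) (1,3) (2,2) (3,1) (4,0) [ray(0,-1) blocked at (0,3); ray(1,0) blocked at (3,4)]
  WK@(1,2): attacks (1,3) (1,1) (2,2) (0,2) (2,3) (2,1) (0,3) (0,1)
  WN@(3,4): attacks (5,5) (1,5) (4,2) (5,3) (2,2) (1,3)
Union (21 distinct): (0,1) (0,2) (0,3) (0,5) (1,1) (1,2) (1,3) (1,4) (1,5) (2,0) (2,1) (2,2) (2,3) (2,4) (2,5) (3,1) (3,4) (4,0) (4,2) (5,3) (5,5)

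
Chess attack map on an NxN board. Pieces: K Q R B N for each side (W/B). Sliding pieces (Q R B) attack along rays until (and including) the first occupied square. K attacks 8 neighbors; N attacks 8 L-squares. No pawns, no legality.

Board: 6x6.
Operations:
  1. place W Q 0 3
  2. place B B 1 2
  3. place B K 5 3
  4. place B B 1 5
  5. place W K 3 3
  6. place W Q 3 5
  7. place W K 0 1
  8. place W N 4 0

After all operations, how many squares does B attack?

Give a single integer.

Answer: 15

Derivation:
Op 1: place WQ@(0,3)
Op 2: place BB@(1,2)
Op 3: place BK@(5,3)
Op 4: place BB@(1,5)
Op 5: place WK@(3,3)
Op 6: place WQ@(3,5)
Op 7: place WK@(0,1)
Op 8: place WN@(4,0)
Per-piece attacks for B:
  BB@(1,2): attacks (2,3) (3,4) (4,5) (2,1) (3,0) (0,3) (0,1) [ray(-1,1) blocked at (0,3); ray(-1,-1) blocked at (0,1)]
  BB@(1,5): attacks (2,4) (3,3) (0,4) [ray(1,-1) blocked at (3,3)]
  BK@(5,3): attacks (5,4) (5,2) (4,3) (4,4) (4,2)
Union (15 distinct): (0,1) (0,3) (0,4) (2,1) (2,3) (2,4) (3,0) (3,3) (3,4) (4,2) (4,3) (4,4) (4,5) (5,2) (5,4)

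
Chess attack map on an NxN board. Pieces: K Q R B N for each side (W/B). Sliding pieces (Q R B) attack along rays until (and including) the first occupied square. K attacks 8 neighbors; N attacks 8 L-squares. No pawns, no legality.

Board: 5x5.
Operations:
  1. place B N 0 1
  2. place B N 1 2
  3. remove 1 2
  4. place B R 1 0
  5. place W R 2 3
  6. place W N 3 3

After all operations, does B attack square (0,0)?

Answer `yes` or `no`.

Answer: yes

Derivation:
Op 1: place BN@(0,1)
Op 2: place BN@(1,2)
Op 3: remove (1,2)
Op 4: place BR@(1,0)
Op 5: place WR@(2,3)
Op 6: place WN@(3,3)
Per-piece attacks for B:
  BN@(0,1): attacks (1,3) (2,2) (2,0)
  BR@(1,0): attacks (1,1) (1,2) (1,3) (1,4) (2,0) (3,0) (4,0) (0,0)
B attacks (0,0): yes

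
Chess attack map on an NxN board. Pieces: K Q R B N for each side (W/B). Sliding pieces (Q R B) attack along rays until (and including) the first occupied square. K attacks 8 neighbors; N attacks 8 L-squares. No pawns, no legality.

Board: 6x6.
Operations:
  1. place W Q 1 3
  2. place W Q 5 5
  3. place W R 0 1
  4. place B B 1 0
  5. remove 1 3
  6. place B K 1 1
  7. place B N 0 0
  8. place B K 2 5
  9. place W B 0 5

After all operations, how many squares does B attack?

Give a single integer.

Op 1: place WQ@(1,3)
Op 2: place WQ@(5,5)
Op 3: place WR@(0,1)
Op 4: place BB@(1,0)
Op 5: remove (1,3)
Op 6: place BK@(1,1)
Op 7: place BN@(0,0)
Op 8: place BK@(2,5)
Op 9: place WB@(0,5)
Per-piece attacks for B:
  BN@(0,0): attacks (1,2) (2,1)
  BB@(1,0): attacks (2,1) (3,2) (4,3) (5,4) (0,1) [ray(-1,1) blocked at (0,1)]
  BK@(1,1): attacks (1,2) (1,0) (2,1) (0,1) (2,2) (2,0) (0,2) (0,0)
  BK@(2,5): attacks (2,4) (3,5) (1,5) (3,4) (1,4)
Union (16 distinct): (0,0) (0,1) (0,2) (1,0) (1,2) (1,4) (1,5) (2,0) (2,1) (2,2) (2,4) (3,2) (3,4) (3,5) (4,3) (5,4)

Answer: 16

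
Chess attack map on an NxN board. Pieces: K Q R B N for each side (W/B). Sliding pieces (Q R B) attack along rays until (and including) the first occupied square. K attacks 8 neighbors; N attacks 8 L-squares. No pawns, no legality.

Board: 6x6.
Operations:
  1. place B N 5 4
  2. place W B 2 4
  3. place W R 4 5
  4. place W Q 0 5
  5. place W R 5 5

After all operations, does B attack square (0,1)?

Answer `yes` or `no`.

Op 1: place BN@(5,4)
Op 2: place WB@(2,4)
Op 3: place WR@(4,5)
Op 4: place WQ@(0,5)
Op 5: place WR@(5,5)
Per-piece attacks for B:
  BN@(5,4): attacks (3,5) (4,2) (3,3)
B attacks (0,1): no

Answer: no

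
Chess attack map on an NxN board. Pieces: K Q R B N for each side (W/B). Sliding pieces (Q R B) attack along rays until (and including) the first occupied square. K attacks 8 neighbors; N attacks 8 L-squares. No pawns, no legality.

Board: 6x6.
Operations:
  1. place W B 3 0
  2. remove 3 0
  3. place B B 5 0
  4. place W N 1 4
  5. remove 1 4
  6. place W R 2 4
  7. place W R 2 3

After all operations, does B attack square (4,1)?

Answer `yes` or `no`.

Answer: yes

Derivation:
Op 1: place WB@(3,0)
Op 2: remove (3,0)
Op 3: place BB@(5,0)
Op 4: place WN@(1,4)
Op 5: remove (1,4)
Op 6: place WR@(2,4)
Op 7: place WR@(2,3)
Per-piece attacks for B:
  BB@(5,0): attacks (4,1) (3,2) (2,3) [ray(-1,1) blocked at (2,3)]
B attacks (4,1): yes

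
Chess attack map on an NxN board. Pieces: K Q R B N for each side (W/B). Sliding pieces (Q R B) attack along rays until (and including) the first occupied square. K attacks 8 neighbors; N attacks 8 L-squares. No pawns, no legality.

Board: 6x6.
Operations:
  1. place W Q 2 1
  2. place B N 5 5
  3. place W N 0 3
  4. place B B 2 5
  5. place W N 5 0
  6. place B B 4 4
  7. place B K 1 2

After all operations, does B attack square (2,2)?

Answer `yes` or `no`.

Answer: yes

Derivation:
Op 1: place WQ@(2,1)
Op 2: place BN@(5,5)
Op 3: place WN@(0,3)
Op 4: place BB@(2,5)
Op 5: place WN@(5,0)
Op 6: place BB@(4,4)
Op 7: place BK@(1,2)
Per-piece attacks for B:
  BK@(1,2): attacks (1,3) (1,1) (2,2) (0,2) (2,3) (2,1) (0,3) (0,1)
  BB@(2,5): attacks (3,4) (4,3) (5,2) (1,4) (0,3) [ray(-1,-1) blocked at (0,3)]
  BB@(4,4): attacks (5,5) (5,3) (3,5) (3,3) (2,2) (1,1) (0,0) [ray(1,1) blocked at (5,5)]
  BN@(5,5): attacks (4,3) (3,4)
B attacks (2,2): yes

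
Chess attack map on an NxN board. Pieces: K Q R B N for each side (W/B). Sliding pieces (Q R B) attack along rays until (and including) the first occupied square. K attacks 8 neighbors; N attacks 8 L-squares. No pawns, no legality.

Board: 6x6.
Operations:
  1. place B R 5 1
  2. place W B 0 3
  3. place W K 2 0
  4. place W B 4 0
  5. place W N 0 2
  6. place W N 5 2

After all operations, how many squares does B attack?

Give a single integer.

Op 1: place BR@(5,1)
Op 2: place WB@(0,3)
Op 3: place WK@(2,0)
Op 4: place WB@(4,0)
Op 5: place WN@(0,2)
Op 6: place WN@(5,2)
Per-piece attacks for B:
  BR@(5,1): attacks (5,2) (5,0) (4,1) (3,1) (2,1) (1,1) (0,1) [ray(0,1) blocked at (5,2)]
Union (7 distinct): (0,1) (1,1) (2,1) (3,1) (4,1) (5,0) (5,2)

Answer: 7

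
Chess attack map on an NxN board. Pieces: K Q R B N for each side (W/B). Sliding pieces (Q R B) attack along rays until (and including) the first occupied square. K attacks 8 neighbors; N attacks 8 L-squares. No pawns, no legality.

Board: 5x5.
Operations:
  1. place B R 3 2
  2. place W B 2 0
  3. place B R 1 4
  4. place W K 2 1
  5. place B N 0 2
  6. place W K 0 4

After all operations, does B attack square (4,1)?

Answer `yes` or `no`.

Op 1: place BR@(3,2)
Op 2: place WB@(2,0)
Op 3: place BR@(1,4)
Op 4: place WK@(2,1)
Op 5: place BN@(0,2)
Op 6: place WK@(0,4)
Per-piece attacks for B:
  BN@(0,2): attacks (1,4) (2,3) (1,0) (2,1)
  BR@(1,4): attacks (1,3) (1,2) (1,1) (1,0) (2,4) (3,4) (4,4) (0,4) [ray(-1,0) blocked at (0,4)]
  BR@(3,2): attacks (3,3) (3,4) (3,1) (3,0) (4,2) (2,2) (1,2) (0,2) [ray(-1,0) blocked at (0,2)]
B attacks (4,1): no

Answer: no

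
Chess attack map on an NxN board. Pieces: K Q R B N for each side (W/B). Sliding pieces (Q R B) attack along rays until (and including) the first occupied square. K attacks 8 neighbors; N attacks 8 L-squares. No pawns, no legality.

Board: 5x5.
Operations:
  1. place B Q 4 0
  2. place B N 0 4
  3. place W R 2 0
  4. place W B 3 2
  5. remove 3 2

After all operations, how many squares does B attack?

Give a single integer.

Answer: 12

Derivation:
Op 1: place BQ@(4,0)
Op 2: place BN@(0,4)
Op 3: place WR@(2,0)
Op 4: place WB@(3,2)
Op 5: remove (3,2)
Per-piece attacks for B:
  BN@(0,4): attacks (1,2) (2,3)
  BQ@(4,0): attacks (4,1) (4,2) (4,3) (4,4) (3,0) (2,0) (3,1) (2,2) (1,3) (0,4) [ray(-1,0) blocked at (2,0); ray(-1,1) blocked at (0,4)]
Union (12 distinct): (0,4) (1,2) (1,3) (2,0) (2,2) (2,3) (3,0) (3,1) (4,1) (4,2) (4,3) (4,4)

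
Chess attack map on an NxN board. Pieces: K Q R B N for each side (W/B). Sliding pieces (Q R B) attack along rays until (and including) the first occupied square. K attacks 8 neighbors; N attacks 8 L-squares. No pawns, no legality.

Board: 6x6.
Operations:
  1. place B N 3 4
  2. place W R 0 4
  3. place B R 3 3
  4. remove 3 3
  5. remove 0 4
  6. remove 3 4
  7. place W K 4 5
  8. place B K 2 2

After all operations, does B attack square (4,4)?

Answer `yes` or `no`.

Answer: no

Derivation:
Op 1: place BN@(3,4)
Op 2: place WR@(0,4)
Op 3: place BR@(3,3)
Op 4: remove (3,3)
Op 5: remove (0,4)
Op 6: remove (3,4)
Op 7: place WK@(4,5)
Op 8: place BK@(2,2)
Per-piece attacks for B:
  BK@(2,2): attacks (2,3) (2,1) (3,2) (1,2) (3,3) (3,1) (1,3) (1,1)
B attacks (4,4): no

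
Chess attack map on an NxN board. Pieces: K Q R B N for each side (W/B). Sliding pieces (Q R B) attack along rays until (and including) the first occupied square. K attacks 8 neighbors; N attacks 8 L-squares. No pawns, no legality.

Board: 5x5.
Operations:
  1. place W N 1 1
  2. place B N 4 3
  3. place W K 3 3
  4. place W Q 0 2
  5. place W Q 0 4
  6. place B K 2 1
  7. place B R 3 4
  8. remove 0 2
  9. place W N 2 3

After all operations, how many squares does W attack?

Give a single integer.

Answer: 19

Derivation:
Op 1: place WN@(1,1)
Op 2: place BN@(4,3)
Op 3: place WK@(3,3)
Op 4: place WQ@(0,2)
Op 5: place WQ@(0,4)
Op 6: place BK@(2,1)
Op 7: place BR@(3,4)
Op 8: remove (0,2)
Op 9: place WN@(2,3)
Per-piece attacks for W:
  WQ@(0,4): attacks (0,3) (0,2) (0,1) (0,0) (1,4) (2,4) (3,4) (1,3) (2,2) (3,1) (4,0) [ray(1,0) blocked at (3,4)]
  WN@(1,1): attacks (2,3) (3,2) (0,3) (3,0)
  WN@(2,3): attacks (4,4) (0,4) (3,1) (4,2) (1,1) (0,2)
  WK@(3,3): attacks (3,4) (3,2) (4,3) (2,3) (4,4) (4,2) (2,4) (2,2)
Union (19 distinct): (0,0) (0,1) (0,2) (0,3) (0,4) (1,1) (1,3) (1,4) (2,2) (2,3) (2,4) (3,0) (3,1) (3,2) (3,4) (4,0) (4,2) (4,3) (4,4)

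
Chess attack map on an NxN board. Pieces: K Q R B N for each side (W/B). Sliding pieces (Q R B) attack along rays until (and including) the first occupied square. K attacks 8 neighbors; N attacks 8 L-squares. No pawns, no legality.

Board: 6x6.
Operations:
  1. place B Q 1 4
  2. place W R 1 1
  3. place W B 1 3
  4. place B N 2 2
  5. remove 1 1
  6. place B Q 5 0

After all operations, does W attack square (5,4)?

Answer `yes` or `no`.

Answer: no

Derivation:
Op 1: place BQ@(1,4)
Op 2: place WR@(1,1)
Op 3: place WB@(1,3)
Op 4: place BN@(2,2)
Op 5: remove (1,1)
Op 6: place BQ@(5,0)
Per-piece attacks for W:
  WB@(1,3): attacks (2,4) (3,5) (2,2) (0,4) (0,2) [ray(1,-1) blocked at (2,2)]
W attacks (5,4): no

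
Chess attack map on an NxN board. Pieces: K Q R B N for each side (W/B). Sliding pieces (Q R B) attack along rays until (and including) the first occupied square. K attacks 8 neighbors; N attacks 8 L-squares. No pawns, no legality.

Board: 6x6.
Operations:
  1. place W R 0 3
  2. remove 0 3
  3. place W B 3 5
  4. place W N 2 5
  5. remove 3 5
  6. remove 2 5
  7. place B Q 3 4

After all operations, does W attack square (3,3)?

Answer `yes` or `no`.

Op 1: place WR@(0,3)
Op 2: remove (0,3)
Op 3: place WB@(3,5)
Op 4: place WN@(2,5)
Op 5: remove (3,5)
Op 6: remove (2,5)
Op 7: place BQ@(3,4)
Per-piece attacks for W:
W attacks (3,3): no

Answer: no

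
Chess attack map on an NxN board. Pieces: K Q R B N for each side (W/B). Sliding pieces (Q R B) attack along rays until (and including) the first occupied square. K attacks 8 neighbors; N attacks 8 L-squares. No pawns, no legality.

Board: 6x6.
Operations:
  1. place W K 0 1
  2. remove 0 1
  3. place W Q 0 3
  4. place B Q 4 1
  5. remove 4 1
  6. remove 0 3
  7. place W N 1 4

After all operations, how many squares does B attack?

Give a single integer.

Answer: 0

Derivation:
Op 1: place WK@(0,1)
Op 2: remove (0,1)
Op 3: place WQ@(0,3)
Op 4: place BQ@(4,1)
Op 5: remove (4,1)
Op 6: remove (0,3)
Op 7: place WN@(1,4)
Per-piece attacks for B:
Union (0 distinct): (none)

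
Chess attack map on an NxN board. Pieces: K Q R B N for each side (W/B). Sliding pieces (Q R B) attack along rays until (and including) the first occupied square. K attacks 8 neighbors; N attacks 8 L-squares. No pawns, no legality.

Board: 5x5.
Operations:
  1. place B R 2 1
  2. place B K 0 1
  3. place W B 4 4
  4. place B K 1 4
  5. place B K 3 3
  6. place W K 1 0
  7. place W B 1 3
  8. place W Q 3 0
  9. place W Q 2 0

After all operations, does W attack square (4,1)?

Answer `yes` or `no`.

Op 1: place BR@(2,1)
Op 2: place BK@(0,1)
Op 3: place WB@(4,4)
Op 4: place BK@(1,4)
Op 5: place BK@(3,3)
Op 6: place WK@(1,0)
Op 7: place WB@(1,3)
Op 8: place WQ@(3,0)
Op 9: place WQ@(2,0)
Per-piece attacks for W:
  WK@(1,0): attacks (1,1) (2,0) (0,0) (2,1) (0,1)
  WB@(1,3): attacks (2,4) (2,2) (3,1) (4,0) (0,4) (0,2)
  WQ@(2,0): attacks (2,1) (3,0) (1,0) (3,1) (4,2) (1,1) (0,2) [ray(0,1) blocked at (2,1); ray(1,0) blocked at (3,0); ray(-1,0) blocked at (1,0)]
  WQ@(3,0): attacks (3,1) (3,2) (3,3) (4,0) (2,0) (4,1) (2,1) [ray(0,1) blocked at (3,3); ray(-1,0) blocked at (2,0); ray(-1,1) blocked at (2,1)]
  WB@(4,4): attacks (3,3) [ray(-1,-1) blocked at (3,3)]
W attacks (4,1): yes

Answer: yes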